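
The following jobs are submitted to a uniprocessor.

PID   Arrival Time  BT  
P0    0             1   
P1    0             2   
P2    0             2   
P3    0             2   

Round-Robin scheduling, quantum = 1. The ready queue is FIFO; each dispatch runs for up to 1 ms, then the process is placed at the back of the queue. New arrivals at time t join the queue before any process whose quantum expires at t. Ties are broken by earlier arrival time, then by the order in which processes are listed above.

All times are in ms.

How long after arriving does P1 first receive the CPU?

1

Gantt: | P0 0-1 | P1 1-2 | P2 2-3 | P3 3-4 | P1 4-5 | P2 5-6 | P3 6-7 |
Completion: P0=1  P1=5  P2=6  P3=7
Turnaround (C−A): P0=1  P1=5  P2=6  P3=7
Response(P1) = first start − arrival = 1 − 0 = 1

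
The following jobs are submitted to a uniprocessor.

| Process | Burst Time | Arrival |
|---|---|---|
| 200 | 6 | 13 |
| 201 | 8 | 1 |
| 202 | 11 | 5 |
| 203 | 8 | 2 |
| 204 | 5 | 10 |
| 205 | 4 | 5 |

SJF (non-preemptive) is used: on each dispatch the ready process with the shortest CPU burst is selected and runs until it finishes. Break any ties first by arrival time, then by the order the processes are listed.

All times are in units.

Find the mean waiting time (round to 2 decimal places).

Timeline: | idle 0-1 | 201 1-9 | 205 9-13 | 204 13-18 | 200 18-24 | 203 24-32 | 202 32-43 |
Completion: 200=24  201=9  202=43  203=32  204=18  205=13
Turnaround (C−A): 200=11  201=8  202=38  203=30  204=8  205=8
Waiting times: 200=5, 201=0, 202=27, 203=22, 204=3, 205=4
Average waiting = (5+0+27+22+3+4) / 6 = 61/6 = 10.17

10.17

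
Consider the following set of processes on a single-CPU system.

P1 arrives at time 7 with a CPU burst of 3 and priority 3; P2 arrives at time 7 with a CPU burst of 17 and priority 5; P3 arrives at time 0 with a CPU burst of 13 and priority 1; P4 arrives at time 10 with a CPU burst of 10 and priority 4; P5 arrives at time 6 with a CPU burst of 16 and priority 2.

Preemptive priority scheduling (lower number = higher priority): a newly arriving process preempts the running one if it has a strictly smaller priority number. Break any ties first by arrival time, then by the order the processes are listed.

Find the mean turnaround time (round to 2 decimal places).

Schedule: | P3 0-13 | P5 13-29 | P1 29-32 | P4 32-42 | P2 42-59 |
Completion: P1=32  P2=59  P3=13  P4=42  P5=29
Turnaround (C−A): P1=25  P2=52  P3=13  P4=32  P5=23
Turnaround times: P1=25, P2=52, P3=13, P4=32, P5=23
Average turnaround = (25+52+13+32+23) / 5 = 145/5 = 29.00

29.00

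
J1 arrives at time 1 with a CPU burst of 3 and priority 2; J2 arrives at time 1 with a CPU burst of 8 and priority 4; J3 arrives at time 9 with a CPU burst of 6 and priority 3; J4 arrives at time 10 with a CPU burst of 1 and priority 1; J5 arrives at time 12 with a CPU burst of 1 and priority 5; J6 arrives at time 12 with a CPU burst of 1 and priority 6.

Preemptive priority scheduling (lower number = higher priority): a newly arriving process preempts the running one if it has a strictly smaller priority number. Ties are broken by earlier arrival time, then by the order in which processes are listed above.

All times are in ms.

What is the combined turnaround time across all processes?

46

Timeline: | idle 0-1 | J1 1-4 | J2 4-9 | J3 9-10 | J4 10-11 | J3 11-16 | J2 16-19 | J5 19-20 | J6 20-21 |
Completion: J1=4  J2=19  J3=16  J4=11  J5=20  J6=21
Turnaround (C−A): J1=3  J2=18  J3=7  J4=1  J5=8  J6=9
Turnaround = completion − arrival: J1=3, J2=18, J3=7, J4=1, J5=8, J6=9
Total turnaround = 3 + 18 + 7 + 1 + 8 + 9 = 46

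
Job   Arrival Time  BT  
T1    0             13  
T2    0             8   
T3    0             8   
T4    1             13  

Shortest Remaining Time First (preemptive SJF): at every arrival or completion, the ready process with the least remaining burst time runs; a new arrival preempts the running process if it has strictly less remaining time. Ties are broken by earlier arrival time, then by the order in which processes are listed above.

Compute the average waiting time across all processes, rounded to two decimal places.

Schedule: | T2 0-8 | T3 8-16 | T1 16-29 | T4 29-42 |
Completion: T1=29  T2=8  T3=16  T4=42
Turnaround (C−A): T1=29  T2=8  T3=16  T4=41
Waiting times: T1=16, T2=0, T3=8, T4=28
Average waiting = (16+0+8+28) / 4 = 52/4 = 13.00

13.00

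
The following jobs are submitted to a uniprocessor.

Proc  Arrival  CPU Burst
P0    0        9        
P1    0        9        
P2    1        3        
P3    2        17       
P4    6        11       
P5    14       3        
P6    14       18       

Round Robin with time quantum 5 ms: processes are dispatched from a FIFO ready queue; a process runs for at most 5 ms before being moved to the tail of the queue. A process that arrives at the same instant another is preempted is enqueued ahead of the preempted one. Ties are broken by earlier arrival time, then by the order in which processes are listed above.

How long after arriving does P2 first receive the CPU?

9

Schedule: | P0 0-5 | P1 5-10 | P2 10-13 | P3 13-18 | P0 18-22 | P4 22-27 | P1 27-31 | P5 31-34 | P6 34-39 | P3 39-44 | P4 44-49 | P6 49-54 | P3 54-59 | P4 59-60 | P6 60-65 | P3 65-67 | P6 67-70 |
Completion: P0=22  P1=31  P2=13  P3=67  P4=60  P5=34  P6=70
Turnaround (C−A): P0=22  P1=31  P2=12  P3=65  P4=54  P5=20  P6=56
Response(P2) = first start − arrival = 10 − 1 = 9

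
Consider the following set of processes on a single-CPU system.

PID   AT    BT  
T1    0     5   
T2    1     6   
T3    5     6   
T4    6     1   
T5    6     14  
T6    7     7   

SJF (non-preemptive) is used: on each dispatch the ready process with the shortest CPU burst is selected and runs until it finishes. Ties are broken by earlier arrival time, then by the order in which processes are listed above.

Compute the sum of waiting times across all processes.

Timeline: | T1 0-5 | T2 5-11 | T4 11-12 | T3 12-18 | T6 18-25 | T5 25-39 |
Completion: T1=5  T2=11  T3=18  T4=12  T5=39  T6=25
Waiting = turnaround − burst: T1=0, T2=4, T3=7, T4=5, T5=19, T6=11
Total waiting = 0 + 4 + 7 + 5 + 19 + 11 = 46

46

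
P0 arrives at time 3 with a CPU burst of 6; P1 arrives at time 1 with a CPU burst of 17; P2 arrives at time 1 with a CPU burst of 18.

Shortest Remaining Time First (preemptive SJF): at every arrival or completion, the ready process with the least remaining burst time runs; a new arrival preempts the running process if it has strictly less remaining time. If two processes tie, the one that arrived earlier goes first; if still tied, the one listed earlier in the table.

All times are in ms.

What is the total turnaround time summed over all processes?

70

Timeline: | idle 0-1 | P1 1-3 | P0 3-9 | P1 9-24 | P2 24-42 |
Completion: P0=9  P1=24  P2=42
Turnaround (C−A): P0=6  P1=23  P2=41
Turnaround = completion − arrival: P0=6, P1=23, P2=41
Total turnaround = 6 + 23 + 41 = 70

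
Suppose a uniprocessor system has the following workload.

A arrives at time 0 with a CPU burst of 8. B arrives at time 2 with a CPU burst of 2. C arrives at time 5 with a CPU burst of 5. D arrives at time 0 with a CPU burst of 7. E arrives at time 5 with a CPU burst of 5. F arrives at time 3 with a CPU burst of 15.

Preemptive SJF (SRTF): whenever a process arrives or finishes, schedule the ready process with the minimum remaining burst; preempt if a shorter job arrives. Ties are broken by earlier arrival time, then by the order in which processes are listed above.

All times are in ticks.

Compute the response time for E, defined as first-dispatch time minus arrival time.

9

Timeline: | D 0-2 | B 2-4 | D 4-9 | C 9-14 | E 14-19 | A 19-27 | F 27-42 |
Completion: A=27  B=4  C=14  D=9  E=19  F=42
Response(E) = first start − arrival = 14 − 5 = 9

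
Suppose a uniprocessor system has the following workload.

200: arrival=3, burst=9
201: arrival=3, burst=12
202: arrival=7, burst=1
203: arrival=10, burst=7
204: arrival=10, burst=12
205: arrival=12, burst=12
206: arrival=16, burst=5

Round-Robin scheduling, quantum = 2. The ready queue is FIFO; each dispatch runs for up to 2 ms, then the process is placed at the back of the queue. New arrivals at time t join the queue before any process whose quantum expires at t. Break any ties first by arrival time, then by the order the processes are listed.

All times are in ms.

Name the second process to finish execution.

Schedule: | idle 0-3 | 200 3-5 | 201 5-7 | 200 7-9 | 202 9-10 | 201 10-12 | 200 12-14 | 203 14-16 | 204 16-18 | 205 18-20 | 201 20-22 | 200 22-24 | 206 24-26 | 203 26-28 | 204 28-30 | 205 30-32 | 201 32-34 | 200 34-35 | 206 35-37 | 203 37-39 | 204 39-41 | 205 41-43 | 201 43-45 | 206 45-46 | 203 46-47 | 204 47-49 | 205 49-51 | 201 51-53 | 204 53-55 | 205 55-57 | 204 57-59 | 205 59-61 |
Completion: 200=35  201=53  202=10  203=47  204=59  205=61  206=46
Finish order: 202 → 200 → 206 → 203 → 201 → 204 → 205

200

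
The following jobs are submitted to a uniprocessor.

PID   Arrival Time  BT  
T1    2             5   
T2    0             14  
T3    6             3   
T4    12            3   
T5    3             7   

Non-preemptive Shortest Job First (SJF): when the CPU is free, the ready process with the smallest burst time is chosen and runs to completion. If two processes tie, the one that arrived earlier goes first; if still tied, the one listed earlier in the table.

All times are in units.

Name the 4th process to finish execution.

Gantt: | T2 0-14 | T3 14-17 | T4 17-20 | T1 20-25 | T5 25-32 |
Completion: T1=25  T2=14  T3=17  T4=20  T5=32
Turnaround (C−A): T1=23  T2=14  T3=11  T4=8  T5=29
Finish order: T2 → T3 → T4 → T1 → T5

T1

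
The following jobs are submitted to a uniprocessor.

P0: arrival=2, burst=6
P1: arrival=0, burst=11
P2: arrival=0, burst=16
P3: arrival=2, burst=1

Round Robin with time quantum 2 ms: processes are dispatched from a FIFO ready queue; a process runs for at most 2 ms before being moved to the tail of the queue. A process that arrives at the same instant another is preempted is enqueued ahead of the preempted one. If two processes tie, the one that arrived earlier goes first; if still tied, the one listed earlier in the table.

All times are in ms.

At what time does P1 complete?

Timeline: | P1 0-2 | P2 2-4 | P0 4-6 | P3 6-7 | P1 7-9 | P2 9-11 | P0 11-13 | P1 13-15 | P2 15-17 | P0 17-19 | P1 19-21 | P2 21-23 | P1 23-25 | P2 25-27 | P1 27-28 | P2 28-34 |
Completion: P0=19  P1=28  P2=34  P3=7
Turnaround (C−A): P0=17  P1=28  P2=34  P3=5

28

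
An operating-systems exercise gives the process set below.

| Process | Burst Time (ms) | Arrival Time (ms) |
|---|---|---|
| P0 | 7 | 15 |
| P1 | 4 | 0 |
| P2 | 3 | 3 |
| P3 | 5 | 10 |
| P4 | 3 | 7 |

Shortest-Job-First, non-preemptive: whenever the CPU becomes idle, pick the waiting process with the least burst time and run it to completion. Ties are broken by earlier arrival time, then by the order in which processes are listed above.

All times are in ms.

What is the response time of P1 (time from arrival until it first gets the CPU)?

Schedule: | P1 0-4 | P2 4-7 | P4 7-10 | P3 10-15 | P0 15-22 |
Completion: P0=22  P1=4  P2=7  P3=15  P4=10
Turnaround (C−A): P0=7  P1=4  P2=4  P3=5  P4=3
Response(P1) = first start − arrival = 0 − 0 = 0

0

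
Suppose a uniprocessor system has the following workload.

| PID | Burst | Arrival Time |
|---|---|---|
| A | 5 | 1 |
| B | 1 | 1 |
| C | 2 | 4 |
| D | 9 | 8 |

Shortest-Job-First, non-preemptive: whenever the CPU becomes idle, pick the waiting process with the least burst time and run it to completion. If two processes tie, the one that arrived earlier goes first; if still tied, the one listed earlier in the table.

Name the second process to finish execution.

Gantt: | idle 0-1 | B 1-2 | A 2-7 | C 7-9 | D 9-18 |
Completion: A=7  B=2  C=9  D=18
Turnaround (C−A): A=6  B=1  C=5  D=10
Finish order: B → A → C → D

A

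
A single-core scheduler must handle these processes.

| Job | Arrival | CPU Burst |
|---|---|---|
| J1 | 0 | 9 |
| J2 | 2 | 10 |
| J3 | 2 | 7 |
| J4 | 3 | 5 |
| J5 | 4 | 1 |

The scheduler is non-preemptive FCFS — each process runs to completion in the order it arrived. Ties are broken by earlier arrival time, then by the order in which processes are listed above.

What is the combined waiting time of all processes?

74

Gantt: | J1 0-9 | J2 9-19 | J3 19-26 | J4 26-31 | J5 31-32 |
Completion: J1=9  J2=19  J3=26  J4=31  J5=32
Turnaround (C−A): J1=9  J2=17  J3=24  J4=28  J5=28
Waiting = turnaround − burst: J1=0, J2=7, J3=17, J4=23, J5=27
Total waiting = 0 + 7 + 17 + 23 + 27 = 74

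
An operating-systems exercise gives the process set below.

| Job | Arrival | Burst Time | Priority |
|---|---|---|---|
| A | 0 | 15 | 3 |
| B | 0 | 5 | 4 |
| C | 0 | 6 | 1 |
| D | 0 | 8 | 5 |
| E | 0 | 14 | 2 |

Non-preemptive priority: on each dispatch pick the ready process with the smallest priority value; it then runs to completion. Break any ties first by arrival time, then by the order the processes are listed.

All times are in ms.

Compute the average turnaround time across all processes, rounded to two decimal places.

29.80

Gantt: | C 0-6 | E 6-20 | A 20-35 | B 35-40 | D 40-48 |
Completion: A=35  B=40  C=6  D=48  E=20
Turnaround times: A=35, B=40, C=6, D=48, E=20
Average turnaround = (35+40+6+48+20) / 5 = 149/5 = 29.80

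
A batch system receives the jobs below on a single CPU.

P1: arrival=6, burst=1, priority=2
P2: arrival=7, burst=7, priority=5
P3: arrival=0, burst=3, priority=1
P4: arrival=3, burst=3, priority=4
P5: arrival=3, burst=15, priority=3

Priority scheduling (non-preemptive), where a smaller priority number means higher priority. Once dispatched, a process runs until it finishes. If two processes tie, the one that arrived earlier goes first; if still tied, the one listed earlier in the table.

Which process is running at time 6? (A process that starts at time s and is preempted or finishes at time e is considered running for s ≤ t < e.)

Timeline: | P3 0-3 | P5 3-18 | P1 18-19 | P4 19-22 | P2 22-29 |
Completion: P1=19  P2=29  P3=3  P4=22  P5=18

P5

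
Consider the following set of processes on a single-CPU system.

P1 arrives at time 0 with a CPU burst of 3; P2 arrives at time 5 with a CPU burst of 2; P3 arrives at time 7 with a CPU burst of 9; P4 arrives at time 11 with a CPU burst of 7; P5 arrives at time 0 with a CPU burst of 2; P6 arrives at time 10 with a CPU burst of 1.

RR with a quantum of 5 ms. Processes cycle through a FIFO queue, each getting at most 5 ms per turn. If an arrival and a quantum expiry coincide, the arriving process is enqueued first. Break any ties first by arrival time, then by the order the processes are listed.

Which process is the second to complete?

Gantt: | P1 0-3 | P5 3-5 | P2 5-7 | P3 7-12 | P6 12-13 | P4 13-18 | P3 18-22 | P4 22-24 |
Completion: P1=3  P2=7  P3=22  P4=24  P5=5  P6=13
Finish order: P1 → P5 → P2 → P6 → P3 → P4

P5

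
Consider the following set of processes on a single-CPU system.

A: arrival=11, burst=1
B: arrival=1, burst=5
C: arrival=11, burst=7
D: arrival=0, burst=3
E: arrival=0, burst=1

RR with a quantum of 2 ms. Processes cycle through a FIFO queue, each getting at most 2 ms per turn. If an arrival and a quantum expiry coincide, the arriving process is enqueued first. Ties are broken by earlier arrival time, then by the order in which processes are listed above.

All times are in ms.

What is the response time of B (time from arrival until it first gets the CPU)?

Gantt: | D 0-2 | E 2-3 | B 3-5 | D 5-6 | B 6-9 | idle 9-11 | A 11-12 | C 12-19 |
Completion: A=12  B=9  C=19  D=6  E=3
Turnaround (C−A): A=1  B=8  C=8  D=6  E=3
Response(B) = first start − arrival = 3 − 1 = 2

2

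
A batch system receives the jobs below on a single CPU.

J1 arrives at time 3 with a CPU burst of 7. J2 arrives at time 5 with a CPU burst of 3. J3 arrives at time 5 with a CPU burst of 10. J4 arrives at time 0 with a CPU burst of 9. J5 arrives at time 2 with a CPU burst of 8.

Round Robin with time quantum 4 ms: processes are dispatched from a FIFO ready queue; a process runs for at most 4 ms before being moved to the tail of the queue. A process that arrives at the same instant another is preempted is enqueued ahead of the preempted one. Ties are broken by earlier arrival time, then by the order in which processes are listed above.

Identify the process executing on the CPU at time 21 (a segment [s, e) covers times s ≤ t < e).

J3

Gantt: | J4 0-4 | J5 4-8 | J1 8-12 | J4 12-16 | J2 16-19 | J3 19-23 | J5 23-27 | J1 27-30 | J4 30-31 | J3 31-37 |
Completion: J1=30  J2=19  J3=37  J4=31  J5=27
Turnaround (C−A): J1=27  J2=14  J3=32  J4=31  J5=25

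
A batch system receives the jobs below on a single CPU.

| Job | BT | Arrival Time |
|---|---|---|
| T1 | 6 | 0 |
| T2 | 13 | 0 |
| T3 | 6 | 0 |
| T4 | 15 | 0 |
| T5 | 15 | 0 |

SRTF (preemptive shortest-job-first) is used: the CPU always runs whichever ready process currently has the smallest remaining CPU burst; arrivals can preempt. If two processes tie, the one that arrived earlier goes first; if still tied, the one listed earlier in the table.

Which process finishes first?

T1

Gantt: | T1 0-6 | T3 6-12 | T2 12-25 | T4 25-40 | T5 40-55 |
Completion: T1=6  T2=25  T3=12  T4=40  T5=55
Turnaround (C−A): T1=6  T2=25  T3=12  T4=40  T5=55
Finish order: T1 → T3 → T2 → T4 → T5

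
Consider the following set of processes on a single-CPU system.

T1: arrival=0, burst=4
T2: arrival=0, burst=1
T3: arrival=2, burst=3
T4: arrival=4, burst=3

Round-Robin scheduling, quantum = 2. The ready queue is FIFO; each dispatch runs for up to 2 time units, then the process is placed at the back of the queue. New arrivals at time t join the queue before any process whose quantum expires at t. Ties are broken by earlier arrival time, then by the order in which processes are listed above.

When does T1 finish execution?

Timeline: | T1 0-2 | T2 2-3 | T3 3-5 | T1 5-7 | T4 7-9 | T3 9-10 | T4 10-11 |
Completion: T1=7  T2=3  T3=10  T4=11
Turnaround (C−A): T1=7  T2=3  T3=8  T4=7

7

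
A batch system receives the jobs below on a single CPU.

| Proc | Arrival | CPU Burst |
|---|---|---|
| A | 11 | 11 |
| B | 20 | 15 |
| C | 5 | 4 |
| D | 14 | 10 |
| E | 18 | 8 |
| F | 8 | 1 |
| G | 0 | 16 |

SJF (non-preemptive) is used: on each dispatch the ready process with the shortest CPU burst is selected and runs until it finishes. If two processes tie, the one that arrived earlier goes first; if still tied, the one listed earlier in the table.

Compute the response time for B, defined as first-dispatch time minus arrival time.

30

Schedule: | G 0-16 | F 16-17 | C 17-21 | E 21-29 | D 29-39 | A 39-50 | B 50-65 |
Completion: A=50  B=65  C=21  D=39  E=29  F=17  G=16
Response(B) = first start − arrival = 50 − 20 = 30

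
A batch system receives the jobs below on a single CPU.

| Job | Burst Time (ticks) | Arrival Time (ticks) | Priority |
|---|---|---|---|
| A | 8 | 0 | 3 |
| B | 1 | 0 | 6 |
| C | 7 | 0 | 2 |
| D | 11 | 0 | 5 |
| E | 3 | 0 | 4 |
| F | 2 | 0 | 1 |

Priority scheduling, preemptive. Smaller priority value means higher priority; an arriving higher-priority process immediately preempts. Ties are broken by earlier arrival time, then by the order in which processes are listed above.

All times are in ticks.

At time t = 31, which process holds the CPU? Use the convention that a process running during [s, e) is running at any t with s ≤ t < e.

B

Schedule: | F 0-2 | C 2-9 | A 9-17 | E 17-20 | D 20-31 | B 31-32 |
Completion: A=17  B=32  C=9  D=31  E=20  F=2
Turnaround (C−A): A=17  B=32  C=9  D=31  E=20  F=2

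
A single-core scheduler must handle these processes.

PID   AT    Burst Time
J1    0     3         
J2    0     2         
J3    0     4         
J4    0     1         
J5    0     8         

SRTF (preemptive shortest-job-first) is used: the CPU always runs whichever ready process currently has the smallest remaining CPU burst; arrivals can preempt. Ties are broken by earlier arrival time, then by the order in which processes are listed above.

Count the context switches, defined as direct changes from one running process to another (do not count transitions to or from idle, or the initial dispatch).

Timeline: | J4 0-1 | J2 1-3 | J1 3-6 | J3 6-10 | J5 10-18 |
Completion: J1=6  J2=3  J3=10  J4=1  J5=18
Turnaround (C−A): J1=6  J2=3  J3=10  J4=1  J5=18

4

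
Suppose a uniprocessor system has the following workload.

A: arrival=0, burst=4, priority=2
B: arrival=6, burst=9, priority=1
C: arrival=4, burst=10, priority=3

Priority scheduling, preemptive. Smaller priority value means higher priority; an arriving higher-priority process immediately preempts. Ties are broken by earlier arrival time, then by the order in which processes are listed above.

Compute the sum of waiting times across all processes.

9

Schedule: | A 0-4 | C 4-6 | B 6-15 | C 15-23 |
Completion: A=4  B=15  C=23
Waiting = turnaround − burst: A=0, B=0, C=9
Total waiting = 0 + 0 + 9 = 9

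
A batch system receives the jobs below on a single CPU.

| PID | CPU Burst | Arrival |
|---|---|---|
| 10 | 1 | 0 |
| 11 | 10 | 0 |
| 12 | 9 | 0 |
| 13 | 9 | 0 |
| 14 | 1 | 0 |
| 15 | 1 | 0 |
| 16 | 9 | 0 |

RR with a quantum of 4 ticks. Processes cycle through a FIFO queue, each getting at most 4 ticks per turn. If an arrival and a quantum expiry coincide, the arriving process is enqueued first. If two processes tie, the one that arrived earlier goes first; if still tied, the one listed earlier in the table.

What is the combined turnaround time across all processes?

184

Gantt: | 10 0-1 | 11 1-5 | 12 5-9 | 13 9-13 | 14 13-14 | 15 14-15 | 16 15-19 | 11 19-23 | 12 23-27 | 13 27-31 | 16 31-35 | 11 35-37 | 12 37-38 | 13 38-39 | 16 39-40 |
Completion: 10=1  11=37  12=38  13=39  14=14  15=15  16=40
Turnaround (C−A): 10=1  11=37  12=38  13=39  14=14  15=15  16=40
Turnaround = completion − arrival: 10=1, 11=37, 12=38, 13=39, 14=14, 15=15, 16=40
Total turnaround = 1 + 37 + 38 + 39 + 14 + 15 + 40 = 184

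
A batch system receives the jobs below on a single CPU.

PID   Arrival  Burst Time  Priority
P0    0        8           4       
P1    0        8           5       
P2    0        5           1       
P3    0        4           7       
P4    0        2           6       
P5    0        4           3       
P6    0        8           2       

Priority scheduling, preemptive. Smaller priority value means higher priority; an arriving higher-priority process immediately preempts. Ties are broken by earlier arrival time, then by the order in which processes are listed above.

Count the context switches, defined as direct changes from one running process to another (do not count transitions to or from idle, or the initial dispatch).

6

Gantt: | P2 0-5 | P6 5-13 | P5 13-17 | P0 17-25 | P1 25-33 | P4 33-35 | P3 35-39 |
Completion: P0=25  P1=33  P2=5  P3=39  P4=35  P5=17  P6=13
Turnaround (C−A): P0=25  P1=33  P2=5  P3=39  P4=35  P5=17  P6=13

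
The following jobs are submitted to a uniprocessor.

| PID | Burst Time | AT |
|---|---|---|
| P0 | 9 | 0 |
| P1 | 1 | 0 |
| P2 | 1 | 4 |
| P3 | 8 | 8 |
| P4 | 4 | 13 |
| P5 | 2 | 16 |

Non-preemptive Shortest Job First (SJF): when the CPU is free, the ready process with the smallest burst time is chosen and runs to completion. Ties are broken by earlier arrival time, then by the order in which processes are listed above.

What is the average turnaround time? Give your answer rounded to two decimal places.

7.67

Gantt: | P1 0-1 | P0 1-10 | P2 10-11 | P3 11-19 | P5 19-21 | P4 21-25 |
Completion: P0=10  P1=1  P2=11  P3=19  P4=25  P5=21
Turnaround (C−A): P0=10  P1=1  P2=7  P3=11  P4=12  P5=5
Turnaround times: P0=10, P1=1, P2=7, P3=11, P4=12, P5=5
Average turnaround = (10+1+7+11+12+5) / 6 = 46/6 = 7.67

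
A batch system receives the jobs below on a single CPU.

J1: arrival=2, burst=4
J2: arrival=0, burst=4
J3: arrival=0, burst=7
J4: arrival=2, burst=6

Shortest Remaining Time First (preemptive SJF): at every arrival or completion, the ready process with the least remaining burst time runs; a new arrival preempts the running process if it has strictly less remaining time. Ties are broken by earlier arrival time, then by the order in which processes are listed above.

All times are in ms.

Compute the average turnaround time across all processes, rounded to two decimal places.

Gantt: | J2 0-4 | J1 4-8 | J4 8-14 | J3 14-21 |
Completion: J1=8  J2=4  J3=21  J4=14
Turnaround (C−A): J1=6  J2=4  J3=21  J4=12
Turnaround times: J1=6, J2=4, J3=21, J4=12
Average turnaround = (6+4+21+12) / 4 = 43/4 = 10.75

10.75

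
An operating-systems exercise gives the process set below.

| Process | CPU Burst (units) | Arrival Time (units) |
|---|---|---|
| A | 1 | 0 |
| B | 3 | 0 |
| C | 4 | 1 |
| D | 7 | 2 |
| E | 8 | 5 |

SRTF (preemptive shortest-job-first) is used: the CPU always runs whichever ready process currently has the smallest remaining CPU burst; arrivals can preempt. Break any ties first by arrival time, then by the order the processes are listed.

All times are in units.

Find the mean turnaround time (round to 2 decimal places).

8.60

Gantt: | A 0-1 | B 1-4 | C 4-8 | D 8-15 | E 15-23 |
Completion: A=1  B=4  C=8  D=15  E=23
Turnaround (C−A): A=1  B=4  C=7  D=13  E=18
Turnaround times: A=1, B=4, C=7, D=13, E=18
Average turnaround = (1+4+7+13+18) / 5 = 43/5 = 8.60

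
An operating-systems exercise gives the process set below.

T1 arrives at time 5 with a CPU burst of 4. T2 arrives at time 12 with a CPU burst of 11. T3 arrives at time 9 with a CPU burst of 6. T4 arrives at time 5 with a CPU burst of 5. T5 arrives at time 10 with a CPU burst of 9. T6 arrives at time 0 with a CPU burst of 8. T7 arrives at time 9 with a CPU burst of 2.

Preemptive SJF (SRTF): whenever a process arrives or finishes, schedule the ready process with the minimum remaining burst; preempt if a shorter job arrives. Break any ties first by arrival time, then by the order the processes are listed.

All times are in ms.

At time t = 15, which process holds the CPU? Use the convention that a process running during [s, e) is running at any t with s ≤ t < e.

Timeline: | T6 0-8 | T1 8-9 | T7 9-11 | T1 11-14 | T4 14-19 | T3 19-25 | T5 25-34 | T2 34-45 |
Completion: T1=14  T2=45  T3=25  T4=19  T5=34  T6=8  T7=11
Turnaround (C−A): T1=9  T2=33  T3=16  T4=14  T5=24  T6=8  T7=2

T4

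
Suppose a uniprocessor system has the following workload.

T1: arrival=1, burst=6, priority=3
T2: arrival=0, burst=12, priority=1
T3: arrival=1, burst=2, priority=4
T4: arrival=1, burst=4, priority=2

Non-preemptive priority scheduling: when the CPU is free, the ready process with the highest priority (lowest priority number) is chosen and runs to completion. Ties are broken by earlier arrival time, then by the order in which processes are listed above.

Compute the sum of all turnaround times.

Timeline: | T2 0-12 | T4 12-16 | T1 16-22 | T3 22-24 |
Completion: T1=22  T2=12  T3=24  T4=16
Turnaround (C−A): T1=21  T2=12  T3=23  T4=15
Turnaround = completion − arrival: T1=21, T2=12, T3=23, T4=15
Total turnaround = 21 + 12 + 23 + 15 = 71

71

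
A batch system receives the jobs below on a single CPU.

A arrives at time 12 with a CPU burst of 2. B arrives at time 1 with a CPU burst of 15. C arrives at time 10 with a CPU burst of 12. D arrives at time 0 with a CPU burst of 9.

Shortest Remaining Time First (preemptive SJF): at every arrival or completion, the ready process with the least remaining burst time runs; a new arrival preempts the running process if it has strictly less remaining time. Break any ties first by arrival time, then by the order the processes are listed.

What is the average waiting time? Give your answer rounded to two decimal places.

6.00

Gantt: | D 0-9 | B 9-10 | C 10-12 | A 12-14 | C 14-24 | B 24-38 |
Completion: A=14  B=38  C=24  D=9
Waiting times: A=0, B=22, C=2, D=0
Average waiting = (0+22+2+0) / 4 = 24/4 = 6.00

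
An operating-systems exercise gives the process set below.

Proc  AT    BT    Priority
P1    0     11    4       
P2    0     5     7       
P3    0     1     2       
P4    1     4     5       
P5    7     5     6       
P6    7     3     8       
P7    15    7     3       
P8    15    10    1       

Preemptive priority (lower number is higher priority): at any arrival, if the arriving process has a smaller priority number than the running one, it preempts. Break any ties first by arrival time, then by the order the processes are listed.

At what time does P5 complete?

38

Gantt: | P3 0-1 | P1 1-12 | P4 12-15 | P8 15-25 | P7 25-32 | P4 32-33 | P5 33-38 | P2 38-43 | P6 43-46 |
Completion: P1=12  P2=43  P3=1  P4=33  P5=38  P6=46  P7=32  P8=25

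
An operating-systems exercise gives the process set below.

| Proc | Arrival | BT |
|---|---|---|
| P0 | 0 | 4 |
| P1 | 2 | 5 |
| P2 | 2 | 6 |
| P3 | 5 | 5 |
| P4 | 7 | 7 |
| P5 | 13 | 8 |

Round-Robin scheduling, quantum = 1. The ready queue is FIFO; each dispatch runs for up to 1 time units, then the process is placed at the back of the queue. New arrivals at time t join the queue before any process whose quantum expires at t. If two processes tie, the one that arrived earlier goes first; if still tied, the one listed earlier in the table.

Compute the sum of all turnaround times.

118

Schedule: | P0 0-2 | P1 2-3 | P2 3-4 | P0 4-5 | P1 5-6 | P2 6-7 | P3 7-8 | P0 8-9 | P1 9-10 | P4 10-11 | P2 11-12 | P3 12-13 | P1 13-14 | P4 14-15 | P2 15-16 | P5 16-17 | P3 17-18 | P1 18-19 | P4 19-20 | P2 20-21 | P5 21-22 | P3 22-23 | P4 23-24 | P2 24-25 | P5 25-26 | P3 26-27 | P4 27-28 | P5 28-29 | P4 29-30 | P5 30-31 | P4 31-32 | P5 32-35 |
Completion: P0=9  P1=19  P2=25  P3=27  P4=32  P5=35
Turnaround = completion − arrival: P0=9, P1=17, P2=23, P3=22, P4=25, P5=22
Total turnaround = 9 + 17 + 23 + 22 + 25 + 22 = 118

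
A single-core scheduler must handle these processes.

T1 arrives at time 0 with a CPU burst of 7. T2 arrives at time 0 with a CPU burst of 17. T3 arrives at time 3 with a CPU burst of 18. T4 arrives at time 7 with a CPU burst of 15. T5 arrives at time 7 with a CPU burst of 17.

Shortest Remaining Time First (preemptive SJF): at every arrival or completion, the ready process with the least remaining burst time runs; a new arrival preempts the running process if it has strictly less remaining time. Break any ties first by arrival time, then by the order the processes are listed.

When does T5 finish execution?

56

Gantt: | T1 0-7 | T4 7-22 | T2 22-39 | T5 39-56 | T3 56-74 |
Completion: T1=7  T2=39  T3=74  T4=22  T5=56
Turnaround (C−A): T1=7  T2=39  T3=71  T4=15  T5=49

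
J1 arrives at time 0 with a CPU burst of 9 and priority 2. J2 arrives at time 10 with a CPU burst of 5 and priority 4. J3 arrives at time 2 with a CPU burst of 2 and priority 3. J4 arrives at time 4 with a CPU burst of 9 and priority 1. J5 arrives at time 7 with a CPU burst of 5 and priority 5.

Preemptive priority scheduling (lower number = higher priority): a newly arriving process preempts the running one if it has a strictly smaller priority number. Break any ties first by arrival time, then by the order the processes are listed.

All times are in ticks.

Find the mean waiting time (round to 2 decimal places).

Schedule: | J1 0-4 | J4 4-13 | J1 13-18 | J3 18-20 | J2 20-25 | J5 25-30 |
Completion: J1=18  J2=25  J3=20  J4=13  J5=30
Waiting times: J1=9, J2=10, J3=16, J4=0, J5=18
Average waiting = (9+10+16+0+18) / 5 = 53/5 = 10.60

10.60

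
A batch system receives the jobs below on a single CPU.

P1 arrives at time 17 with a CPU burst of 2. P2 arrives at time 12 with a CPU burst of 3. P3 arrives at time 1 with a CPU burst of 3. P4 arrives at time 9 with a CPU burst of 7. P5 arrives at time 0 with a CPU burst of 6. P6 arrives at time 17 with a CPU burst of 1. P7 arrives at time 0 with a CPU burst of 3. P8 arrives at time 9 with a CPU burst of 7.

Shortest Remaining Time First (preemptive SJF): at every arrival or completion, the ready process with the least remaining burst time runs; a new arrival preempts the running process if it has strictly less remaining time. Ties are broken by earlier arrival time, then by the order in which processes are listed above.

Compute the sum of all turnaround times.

66

Gantt: | P7 0-3 | P3 3-6 | P5 6-12 | P2 12-15 | P4 15-17 | P6 17-18 | P1 18-20 | P4 20-25 | P8 25-32 |
Completion: P1=20  P2=15  P3=6  P4=25  P5=12  P6=18  P7=3  P8=32
Turnaround = completion − arrival: P1=3, P2=3, P3=5, P4=16, P5=12, P6=1, P7=3, P8=23
Total turnaround = 3 + 3 + 5 + 16 + 12 + 1 + 3 + 23 = 66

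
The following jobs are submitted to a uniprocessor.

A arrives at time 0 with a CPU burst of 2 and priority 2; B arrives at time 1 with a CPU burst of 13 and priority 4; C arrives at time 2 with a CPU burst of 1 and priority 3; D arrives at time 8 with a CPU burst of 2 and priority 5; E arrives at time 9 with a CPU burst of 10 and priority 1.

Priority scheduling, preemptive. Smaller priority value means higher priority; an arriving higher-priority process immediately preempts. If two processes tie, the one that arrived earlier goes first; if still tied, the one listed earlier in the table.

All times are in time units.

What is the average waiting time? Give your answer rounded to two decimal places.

6.00

Timeline: | A 0-2 | C 2-3 | B 3-9 | E 9-19 | B 19-26 | D 26-28 |
Completion: A=2  B=26  C=3  D=28  E=19
Turnaround (C−A): A=2  B=25  C=1  D=20  E=10
Waiting times: A=0, B=12, C=0, D=18, E=0
Average waiting = (0+12+0+18+0) / 5 = 30/5 = 6.00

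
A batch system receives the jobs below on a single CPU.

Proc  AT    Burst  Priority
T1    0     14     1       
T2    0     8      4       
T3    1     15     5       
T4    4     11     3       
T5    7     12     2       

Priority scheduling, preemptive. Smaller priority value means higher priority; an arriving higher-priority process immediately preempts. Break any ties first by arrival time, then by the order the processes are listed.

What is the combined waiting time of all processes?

110

Timeline: | T1 0-14 | T5 14-26 | T4 26-37 | T2 37-45 | T3 45-60 |
Completion: T1=14  T2=45  T3=60  T4=37  T5=26
Turnaround (C−A): T1=14  T2=45  T3=59  T4=33  T5=19
Waiting = turnaround − burst: T1=0, T2=37, T3=44, T4=22, T5=7
Total waiting = 0 + 37 + 44 + 22 + 7 = 110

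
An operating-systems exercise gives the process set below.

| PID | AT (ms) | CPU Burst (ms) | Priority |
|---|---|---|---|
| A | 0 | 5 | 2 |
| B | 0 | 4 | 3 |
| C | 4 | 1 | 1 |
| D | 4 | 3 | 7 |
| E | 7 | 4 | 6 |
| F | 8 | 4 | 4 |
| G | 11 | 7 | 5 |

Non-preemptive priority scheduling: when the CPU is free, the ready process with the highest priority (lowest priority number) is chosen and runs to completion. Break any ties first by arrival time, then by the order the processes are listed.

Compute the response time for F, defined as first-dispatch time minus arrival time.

Timeline: | A 0-5 | C 5-6 | B 6-10 | F 10-14 | G 14-21 | E 21-25 | D 25-28 |
Completion: A=5  B=10  C=6  D=28  E=25  F=14  G=21
Response(F) = first start − arrival = 10 − 8 = 2

2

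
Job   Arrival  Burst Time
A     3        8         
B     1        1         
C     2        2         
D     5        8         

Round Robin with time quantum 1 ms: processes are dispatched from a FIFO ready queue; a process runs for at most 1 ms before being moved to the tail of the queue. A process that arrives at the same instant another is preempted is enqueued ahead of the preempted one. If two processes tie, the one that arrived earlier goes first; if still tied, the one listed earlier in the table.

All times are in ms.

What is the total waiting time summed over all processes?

Gantt: | idle 0-1 | B 1-2 | C 2-3 | A 3-4 | C 4-5 | A 5-6 | D 6-7 | A 7-8 | D 8-9 | A 9-10 | D 10-11 | A 11-12 | D 12-13 | A 13-14 | D 14-15 | A 15-16 | D 16-17 | A 17-18 | D 18-20 |
Completion: A=18  B=2  C=5  D=20
Waiting = turnaround − burst: A=7, B=0, C=1, D=7
Total waiting = 7 + 0 + 1 + 7 = 15

15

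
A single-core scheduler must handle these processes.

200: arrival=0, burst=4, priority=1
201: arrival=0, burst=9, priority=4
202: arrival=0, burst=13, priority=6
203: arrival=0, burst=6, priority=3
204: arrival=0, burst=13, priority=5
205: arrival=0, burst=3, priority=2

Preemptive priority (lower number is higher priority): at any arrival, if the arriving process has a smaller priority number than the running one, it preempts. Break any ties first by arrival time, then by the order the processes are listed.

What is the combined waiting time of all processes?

Schedule: | 200 0-4 | 205 4-7 | 203 7-13 | 201 13-22 | 204 22-35 | 202 35-48 |
Completion: 200=4  201=22  202=48  203=13  204=35  205=7
Waiting = turnaround − burst: 200=0, 201=13, 202=35, 203=7, 204=22, 205=4
Total waiting = 0 + 13 + 35 + 7 + 22 + 4 = 81

81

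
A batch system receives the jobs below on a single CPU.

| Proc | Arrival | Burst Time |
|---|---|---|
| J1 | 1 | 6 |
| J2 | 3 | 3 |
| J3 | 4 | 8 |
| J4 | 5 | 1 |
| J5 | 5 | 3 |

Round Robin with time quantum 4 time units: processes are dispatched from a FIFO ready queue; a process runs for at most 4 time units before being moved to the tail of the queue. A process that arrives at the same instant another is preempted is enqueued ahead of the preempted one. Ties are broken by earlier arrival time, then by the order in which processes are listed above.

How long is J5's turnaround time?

Gantt: | idle 0-1 | J1 1-5 | J2 5-8 | J3 8-12 | J4 12-13 | J5 13-16 | J1 16-18 | J3 18-22 |
Completion: J1=18  J2=8  J3=22  J4=13  J5=16
Turnaround(J5) = completion − arrival = 16 − 5 = 11

11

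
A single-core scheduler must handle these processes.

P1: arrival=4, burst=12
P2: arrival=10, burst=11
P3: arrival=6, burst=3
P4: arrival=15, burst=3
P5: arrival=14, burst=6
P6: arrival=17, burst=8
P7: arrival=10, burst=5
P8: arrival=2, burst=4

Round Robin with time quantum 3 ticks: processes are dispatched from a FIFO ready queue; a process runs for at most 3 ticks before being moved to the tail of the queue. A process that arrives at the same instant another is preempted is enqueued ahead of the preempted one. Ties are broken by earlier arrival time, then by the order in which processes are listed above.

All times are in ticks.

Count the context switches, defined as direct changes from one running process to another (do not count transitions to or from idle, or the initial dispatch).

Gantt: | idle 0-2 | P8 2-5 | P1 5-8 | P8 8-9 | P3 9-12 | P1 12-15 | P2 15-18 | P7 18-21 | P5 21-24 | P4 24-27 | P1 27-30 | P6 30-33 | P2 33-36 | P7 36-38 | P5 38-41 | P1 41-44 | P6 44-47 | P2 47-50 | P6 50-52 | P2 52-54 |
Completion: P1=44  P2=54  P3=12  P4=27  P5=41  P6=52  P7=38  P8=9
Turnaround (C−A): P1=40  P2=44  P3=6  P4=12  P5=27  P6=35  P7=28  P8=7

18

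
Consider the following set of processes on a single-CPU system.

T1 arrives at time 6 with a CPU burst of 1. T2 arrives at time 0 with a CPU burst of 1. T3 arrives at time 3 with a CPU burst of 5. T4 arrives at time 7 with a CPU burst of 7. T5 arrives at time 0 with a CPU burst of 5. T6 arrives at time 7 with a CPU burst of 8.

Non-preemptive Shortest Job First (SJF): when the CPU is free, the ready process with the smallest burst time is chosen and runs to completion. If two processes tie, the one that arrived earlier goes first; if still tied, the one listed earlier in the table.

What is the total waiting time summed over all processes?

22

Gantt: | T2 0-1 | T5 1-6 | T1 6-7 | T3 7-12 | T4 12-19 | T6 19-27 |
Completion: T1=7  T2=1  T3=12  T4=19  T5=6  T6=27
Waiting = turnaround − burst: T1=0, T2=0, T3=4, T4=5, T5=1, T6=12
Total waiting = 0 + 0 + 4 + 5 + 1 + 12 = 22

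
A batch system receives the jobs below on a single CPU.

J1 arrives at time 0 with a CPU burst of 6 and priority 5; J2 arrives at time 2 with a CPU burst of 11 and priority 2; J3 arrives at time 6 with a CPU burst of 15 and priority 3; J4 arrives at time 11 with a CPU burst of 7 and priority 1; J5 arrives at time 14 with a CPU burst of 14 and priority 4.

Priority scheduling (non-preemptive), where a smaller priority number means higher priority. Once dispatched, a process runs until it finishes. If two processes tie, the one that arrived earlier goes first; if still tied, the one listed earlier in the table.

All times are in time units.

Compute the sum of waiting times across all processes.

Timeline: | J1 0-6 | J2 6-17 | J4 17-24 | J3 24-39 | J5 39-53 |
Completion: J1=6  J2=17  J3=39  J4=24  J5=53
Turnaround (C−A): J1=6  J2=15  J3=33  J4=13  J5=39
Waiting = turnaround − burst: J1=0, J2=4, J3=18, J4=6, J5=25
Total waiting = 0 + 4 + 18 + 6 + 25 = 53

53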